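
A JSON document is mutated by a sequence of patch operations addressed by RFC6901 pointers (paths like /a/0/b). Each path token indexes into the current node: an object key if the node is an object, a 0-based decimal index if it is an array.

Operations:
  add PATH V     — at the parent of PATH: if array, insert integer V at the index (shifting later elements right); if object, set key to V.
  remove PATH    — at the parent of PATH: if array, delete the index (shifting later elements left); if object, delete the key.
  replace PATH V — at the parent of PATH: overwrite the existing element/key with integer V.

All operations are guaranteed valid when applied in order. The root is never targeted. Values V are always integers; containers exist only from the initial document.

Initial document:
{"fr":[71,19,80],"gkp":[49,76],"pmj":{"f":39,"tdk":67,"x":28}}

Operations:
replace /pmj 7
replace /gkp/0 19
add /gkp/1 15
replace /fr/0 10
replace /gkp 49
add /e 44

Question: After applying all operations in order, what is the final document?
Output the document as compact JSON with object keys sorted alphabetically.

Answer: {"e":44,"fr":[10,19,80],"gkp":49,"pmj":7}

Derivation:
After op 1 (replace /pmj 7): {"fr":[71,19,80],"gkp":[49,76],"pmj":7}
After op 2 (replace /gkp/0 19): {"fr":[71,19,80],"gkp":[19,76],"pmj":7}
After op 3 (add /gkp/1 15): {"fr":[71,19,80],"gkp":[19,15,76],"pmj":7}
After op 4 (replace /fr/0 10): {"fr":[10,19,80],"gkp":[19,15,76],"pmj":7}
After op 5 (replace /gkp 49): {"fr":[10,19,80],"gkp":49,"pmj":7}
After op 6 (add /e 44): {"e":44,"fr":[10,19,80],"gkp":49,"pmj":7}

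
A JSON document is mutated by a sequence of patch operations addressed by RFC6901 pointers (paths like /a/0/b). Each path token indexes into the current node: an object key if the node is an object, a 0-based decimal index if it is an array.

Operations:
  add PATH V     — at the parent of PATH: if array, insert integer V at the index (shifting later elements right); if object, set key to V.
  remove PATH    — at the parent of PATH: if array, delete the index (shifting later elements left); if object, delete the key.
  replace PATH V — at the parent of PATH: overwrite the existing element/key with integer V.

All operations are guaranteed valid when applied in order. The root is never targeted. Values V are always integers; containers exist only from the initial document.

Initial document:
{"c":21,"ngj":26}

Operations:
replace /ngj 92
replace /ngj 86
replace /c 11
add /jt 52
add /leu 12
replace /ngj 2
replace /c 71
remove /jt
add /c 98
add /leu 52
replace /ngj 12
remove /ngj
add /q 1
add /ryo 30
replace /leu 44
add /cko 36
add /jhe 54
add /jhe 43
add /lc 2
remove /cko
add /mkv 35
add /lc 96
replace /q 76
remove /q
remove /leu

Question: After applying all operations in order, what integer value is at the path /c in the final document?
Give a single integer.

Answer: 98

Derivation:
After op 1 (replace /ngj 92): {"c":21,"ngj":92}
After op 2 (replace /ngj 86): {"c":21,"ngj":86}
After op 3 (replace /c 11): {"c":11,"ngj":86}
After op 4 (add /jt 52): {"c":11,"jt":52,"ngj":86}
After op 5 (add /leu 12): {"c":11,"jt":52,"leu":12,"ngj":86}
After op 6 (replace /ngj 2): {"c":11,"jt":52,"leu":12,"ngj":2}
After op 7 (replace /c 71): {"c":71,"jt":52,"leu":12,"ngj":2}
After op 8 (remove /jt): {"c":71,"leu":12,"ngj":2}
After op 9 (add /c 98): {"c":98,"leu":12,"ngj":2}
After op 10 (add /leu 52): {"c":98,"leu":52,"ngj":2}
After op 11 (replace /ngj 12): {"c":98,"leu":52,"ngj":12}
After op 12 (remove /ngj): {"c":98,"leu":52}
After op 13 (add /q 1): {"c":98,"leu":52,"q":1}
After op 14 (add /ryo 30): {"c":98,"leu":52,"q":1,"ryo":30}
After op 15 (replace /leu 44): {"c":98,"leu":44,"q":1,"ryo":30}
After op 16 (add /cko 36): {"c":98,"cko":36,"leu":44,"q":1,"ryo":30}
After op 17 (add /jhe 54): {"c":98,"cko":36,"jhe":54,"leu":44,"q":1,"ryo":30}
After op 18 (add /jhe 43): {"c":98,"cko":36,"jhe":43,"leu":44,"q":1,"ryo":30}
After op 19 (add /lc 2): {"c":98,"cko":36,"jhe":43,"lc":2,"leu":44,"q":1,"ryo":30}
After op 20 (remove /cko): {"c":98,"jhe":43,"lc":2,"leu":44,"q":1,"ryo":30}
After op 21 (add /mkv 35): {"c":98,"jhe":43,"lc":2,"leu":44,"mkv":35,"q":1,"ryo":30}
After op 22 (add /lc 96): {"c":98,"jhe":43,"lc":96,"leu":44,"mkv":35,"q":1,"ryo":30}
After op 23 (replace /q 76): {"c":98,"jhe":43,"lc":96,"leu":44,"mkv":35,"q":76,"ryo":30}
After op 24 (remove /q): {"c":98,"jhe":43,"lc":96,"leu":44,"mkv":35,"ryo":30}
After op 25 (remove /leu): {"c":98,"jhe":43,"lc":96,"mkv":35,"ryo":30}
Value at /c: 98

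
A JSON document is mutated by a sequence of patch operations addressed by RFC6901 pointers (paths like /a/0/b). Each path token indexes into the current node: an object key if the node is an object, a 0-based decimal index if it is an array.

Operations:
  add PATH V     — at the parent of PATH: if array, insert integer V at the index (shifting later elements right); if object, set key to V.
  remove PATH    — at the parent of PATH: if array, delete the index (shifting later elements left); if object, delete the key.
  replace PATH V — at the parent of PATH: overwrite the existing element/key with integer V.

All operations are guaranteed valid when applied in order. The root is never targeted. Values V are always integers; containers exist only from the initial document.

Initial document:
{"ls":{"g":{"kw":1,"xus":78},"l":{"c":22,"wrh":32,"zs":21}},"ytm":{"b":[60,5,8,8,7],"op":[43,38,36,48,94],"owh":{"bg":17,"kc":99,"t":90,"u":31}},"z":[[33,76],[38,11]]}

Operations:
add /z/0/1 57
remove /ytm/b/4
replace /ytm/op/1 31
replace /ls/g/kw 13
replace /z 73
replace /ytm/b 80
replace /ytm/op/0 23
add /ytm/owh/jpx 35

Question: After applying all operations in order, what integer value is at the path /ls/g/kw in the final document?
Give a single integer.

After op 1 (add /z/0/1 57): {"ls":{"g":{"kw":1,"xus":78},"l":{"c":22,"wrh":32,"zs":21}},"ytm":{"b":[60,5,8,8,7],"op":[43,38,36,48,94],"owh":{"bg":17,"kc":99,"t":90,"u":31}},"z":[[33,57,76],[38,11]]}
After op 2 (remove /ytm/b/4): {"ls":{"g":{"kw":1,"xus":78},"l":{"c":22,"wrh":32,"zs":21}},"ytm":{"b":[60,5,8,8],"op":[43,38,36,48,94],"owh":{"bg":17,"kc":99,"t":90,"u":31}},"z":[[33,57,76],[38,11]]}
After op 3 (replace /ytm/op/1 31): {"ls":{"g":{"kw":1,"xus":78},"l":{"c":22,"wrh":32,"zs":21}},"ytm":{"b":[60,5,8,8],"op":[43,31,36,48,94],"owh":{"bg":17,"kc":99,"t":90,"u":31}},"z":[[33,57,76],[38,11]]}
After op 4 (replace /ls/g/kw 13): {"ls":{"g":{"kw":13,"xus":78},"l":{"c":22,"wrh":32,"zs":21}},"ytm":{"b":[60,5,8,8],"op":[43,31,36,48,94],"owh":{"bg":17,"kc":99,"t":90,"u":31}},"z":[[33,57,76],[38,11]]}
After op 5 (replace /z 73): {"ls":{"g":{"kw":13,"xus":78},"l":{"c":22,"wrh":32,"zs":21}},"ytm":{"b":[60,5,8,8],"op":[43,31,36,48,94],"owh":{"bg":17,"kc":99,"t":90,"u":31}},"z":73}
After op 6 (replace /ytm/b 80): {"ls":{"g":{"kw":13,"xus":78},"l":{"c":22,"wrh":32,"zs":21}},"ytm":{"b":80,"op":[43,31,36,48,94],"owh":{"bg":17,"kc":99,"t":90,"u":31}},"z":73}
After op 7 (replace /ytm/op/0 23): {"ls":{"g":{"kw":13,"xus":78},"l":{"c":22,"wrh":32,"zs":21}},"ytm":{"b":80,"op":[23,31,36,48,94],"owh":{"bg":17,"kc":99,"t":90,"u":31}},"z":73}
After op 8 (add /ytm/owh/jpx 35): {"ls":{"g":{"kw":13,"xus":78},"l":{"c":22,"wrh":32,"zs":21}},"ytm":{"b":80,"op":[23,31,36,48,94],"owh":{"bg":17,"jpx":35,"kc":99,"t":90,"u":31}},"z":73}
Value at /ls/g/kw: 13

Answer: 13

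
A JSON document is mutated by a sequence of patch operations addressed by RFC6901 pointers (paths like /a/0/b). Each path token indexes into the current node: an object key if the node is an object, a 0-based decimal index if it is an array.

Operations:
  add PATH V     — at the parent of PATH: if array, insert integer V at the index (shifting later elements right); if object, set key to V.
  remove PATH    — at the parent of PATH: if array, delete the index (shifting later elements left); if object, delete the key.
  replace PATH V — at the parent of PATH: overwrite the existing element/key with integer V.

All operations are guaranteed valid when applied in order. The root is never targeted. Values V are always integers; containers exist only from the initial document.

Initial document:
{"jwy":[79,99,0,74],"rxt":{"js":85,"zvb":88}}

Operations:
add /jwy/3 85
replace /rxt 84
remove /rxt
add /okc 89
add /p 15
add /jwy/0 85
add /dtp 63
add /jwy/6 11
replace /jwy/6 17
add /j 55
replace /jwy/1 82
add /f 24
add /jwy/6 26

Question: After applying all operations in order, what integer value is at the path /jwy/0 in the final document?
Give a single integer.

After op 1 (add /jwy/3 85): {"jwy":[79,99,0,85,74],"rxt":{"js":85,"zvb":88}}
After op 2 (replace /rxt 84): {"jwy":[79,99,0,85,74],"rxt":84}
After op 3 (remove /rxt): {"jwy":[79,99,0,85,74]}
After op 4 (add /okc 89): {"jwy":[79,99,0,85,74],"okc":89}
After op 5 (add /p 15): {"jwy":[79,99,0,85,74],"okc":89,"p":15}
After op 6 (add /jwy/0 85): {"jwy":[85,79,99,0,85,74],"okc":89,"p":15}
After op 7 (add /dtp 63): {"dtp":63,"jwy":[85,79,99,0,85,74],"okc":89,"p":15}
After op 8 (add /jwy/6 11): {"dtp":63,"jwy":[85,79,99,0,85,74,11],"okc":89,"p":15}
After op 9 (replace /jwy/6 17): {"dtp":63,"jwy":[85,79,99,0,85,74,17],"okc":89,"p":15}
After op 10 (add /j 55): {"dtp":63,"j":55,"jwy":[85,79,99,0,85,74,17],"okc":89,"p":15}
After op 11 (replace /jwy/1 82): {"dtp":63,"j":55,"jwy":[85,82,99,0,85,74,17],"okc":89,"p":15}
After op 12 (add /f 24): {"dtp":63,"f":24,"j":55,"jwy":[85,82,99,0,85,74,17],"okc":89,"p":15}
After op 13 (add /jwy/6 26): {"dtp":63,"f":24,"j":55,"jwy":[85,82,99,0,85,74,26,17],"okc":89,"p":15}
Value at /jwy/0: 85

Answer: 85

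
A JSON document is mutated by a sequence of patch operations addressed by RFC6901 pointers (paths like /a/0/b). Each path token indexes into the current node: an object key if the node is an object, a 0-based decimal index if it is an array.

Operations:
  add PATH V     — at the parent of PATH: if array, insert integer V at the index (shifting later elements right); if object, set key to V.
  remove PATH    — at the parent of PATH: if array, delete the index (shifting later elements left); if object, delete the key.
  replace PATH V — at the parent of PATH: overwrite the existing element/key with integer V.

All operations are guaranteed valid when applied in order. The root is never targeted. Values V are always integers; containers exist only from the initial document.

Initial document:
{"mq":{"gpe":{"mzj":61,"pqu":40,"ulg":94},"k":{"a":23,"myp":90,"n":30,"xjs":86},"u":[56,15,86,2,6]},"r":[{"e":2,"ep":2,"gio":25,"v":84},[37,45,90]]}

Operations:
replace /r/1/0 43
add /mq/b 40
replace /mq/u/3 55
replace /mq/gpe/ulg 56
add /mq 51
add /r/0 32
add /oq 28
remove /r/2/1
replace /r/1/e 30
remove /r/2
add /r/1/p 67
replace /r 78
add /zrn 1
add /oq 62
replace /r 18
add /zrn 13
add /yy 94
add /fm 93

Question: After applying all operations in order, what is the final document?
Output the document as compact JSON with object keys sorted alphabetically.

Answer: {"fm":93,"mq":51,"oq":62,"r":18,"yy":94,"zrn":13}

Derivation:
After op 1 (replace /r/1/0 43): {"mq":{"gpe":{"mzj":61,"pqu":40,"ulg":94},"k":{"a":23,"myp":90,"n":30,"xjs":86},"u":[56,15,86,2,6]},"r":[{"e":2,"ep":2,"gio":25,"v":84},[43,45,90]]}
After op 2 (add /mq/b 40): {"mq":{"b":40,"gpe":{"mzj":61,"pqu":40,"ulg":94},"k":{"a":23,"myp":90,"n":30,"xjs":86},"u":[56,15,86,2,6]},"r":[{"e":2,"ep":2,"gio":25,"v":84},[43,45,90]]}
After op 3 (replace /mq/u/3 55): {"mq":{"b":40,"gpe":{"mzj":61,"pqu":40,"ulg":94},"k":{"a":23,"myp":90,"n":30,"xjs":86},"u":[56,15,86,55,6]},"r":[{"e":2,"ep":2,"gio":25,"v":84},[43,45,90]]}
After op 4 (replace /mq/gpe/ulg 56): {"mq":{"b":40,"gpe":{"mzj":61,"pqu":40,"ulg":56},"k":{"a":23,"myp":90,"n":30,"xjs":86},"u":[56,15,86,55,6]},"r":[{"e":2,"ep":2,"gio":25,"v":84},[43,45,90]]}
After op 5 (add /mq 51): {"mq":51,"r":[{"e":2,"ep":2,"gio":25,"v":84},[43,45,90]]}
After op 6 (add /r/0 32): {"mq":51,"r":[32,{"e":2,"ep":2,"gio":25,"v":84},[43,45,90]]}
After op 7 (add /oq 28): {"mq":51,"oq":28,"r":[32,{"e":2,"ep":2,"gio":25,"v":84},[43,45,90]]}
After op 8 (remove /r/2/1): {"mq":51,"oq":28,"r":[32,{"e":2,"ep":2,"gio":25,"v":84},[43,90]]}
After op 9 (replace /r/1/e 30): {"mq":51,"oq":28,"r":[32,{"e":30,"ep":2,"gio":25,"v":84},[43,90]]}
After op 10 (remove /r/2): {"mq":51,"oq":28,"r":[32,{"e":30,"ep":2,"gio":25,"v":84}]}
After op 11 (add /r/1/p 67): {"mq":51,"oq":28,"r":[32,{"e":30,"ep":2,"gio":25,"p":67,"v":84}]}
After op 12 (replace /r 78): {"mq":51,"oq":28,"r":78}
After op 13 (add /zrn 1): {"mq":51,"oq":28,"r":78,"zrn":1}
After op 14 (add /oq 62): {"mq":51,"oq":62,"r":78,"zrn":1}
After op 15 (replace /r 18): {"mq":51,"oq":62,"r":18,"zrn":1}
After op 16 (add /zrn 13): {"mq":51,"oq":62,"r":18,"zrn":13}
After op 17 (add /yy 94): {"mq":51,"oq":62,"r":18,"yy":94,"zrn":13}
After op 18 (add /fm 93): {"fm":93,"mq":51,"oq":62,"r":18,"yy":94,"zrn":13}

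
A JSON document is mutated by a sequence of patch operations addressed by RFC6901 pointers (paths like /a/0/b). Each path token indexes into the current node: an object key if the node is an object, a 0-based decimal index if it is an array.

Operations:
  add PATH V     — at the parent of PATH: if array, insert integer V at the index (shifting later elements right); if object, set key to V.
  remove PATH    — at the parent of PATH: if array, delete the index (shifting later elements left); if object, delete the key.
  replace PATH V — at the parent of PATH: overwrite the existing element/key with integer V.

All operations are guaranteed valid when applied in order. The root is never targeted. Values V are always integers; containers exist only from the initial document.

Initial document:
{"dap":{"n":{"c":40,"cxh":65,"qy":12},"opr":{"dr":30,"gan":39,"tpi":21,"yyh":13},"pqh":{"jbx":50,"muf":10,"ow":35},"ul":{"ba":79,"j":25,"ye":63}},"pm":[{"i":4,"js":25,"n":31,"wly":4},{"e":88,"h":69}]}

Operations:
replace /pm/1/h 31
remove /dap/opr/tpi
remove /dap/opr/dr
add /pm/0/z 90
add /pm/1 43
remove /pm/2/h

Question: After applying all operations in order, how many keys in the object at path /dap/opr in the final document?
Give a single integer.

Answer: 2

Derivation:
After op 1 (replace /pm/1/h 31): {"dap":{"n":{"c":40,"cxh":65,"qy":12},"opr":{"dr":30,"gan":39,"tpi":21,"yyh":13},"pqh":{"jbx":50,"muf":10,"ow":35},"ul":{"ba":79,"j":25,"ye":63}},"pm":[{"i":4,"js":25,"n":31,"wly":4},{"e":88,"h":31}]}
After op 2 (remove /dap/opr/tpi): {"dap":{"n":{"c":40,"cxh":65,"qy":12},"opr":{"dr":30,"gan":39,"yyh":13},"pqh":{"jbx":50,"muf":10,"ow":35},"ul":{"ba":79,"j":25,"ye":63}},"pm":[{"i":4,"js":25,"n":31,"wly":4},{"e":88,"h":31}]}
After op 3 (remove /dap/opr/dr): {"dap":{"n":{"c":40,"cxh":65,"qy":12},"opr":{"gan":39,"yyh":13},"pqh":{"jbx":50,"muf":10,"ow":35},"ul":{"ba":79,"j":25,"ye":63}},"pm":[{"i":4,"js":25,"n":31,"wly":4},{"e":88,"h":31}]}
After op 4 (add /pm/0/z 90): {"dap":{"n":{"c":40,"cxh":65,"qy":12},"opr":{"gan":39,"yyh":13},"pqh":{"jbx":50,"muf":10,"ow":35},"ul":{"ba":79,"j":25,"ye":63}},"pm":[{"i":4,"js":25,"n":31,"wly":4,"z":90},{"e":88,"h":31}]}
After op 5 (add /pm/1 43): {"dap":{"n":{"c":40,"cxh":65,"qy":12},"opr":{"gan":39,"yyh":13},"pqh":{"jbx":50,"muf":10,"ow":35},"ul":{"ba":79,"j":25,"ye":63}},"pm":[{"i":4,"js":25,"n":31,"wly":4,"z":90},43,{"e":88,"h":31}]}
After op 6 (remove /pm/2/h): {"dap":{"n":{"c":40,"cxh":65,"qy":12},"opr":{"gan":39,"yyh":13},"pqh":{"jbx":50,"muf":10,"ow":35},"ul":{"ba":79,"j":25,"ye":63}},"pm":[{"i":4,"js":25,"n":31,"wly":4,"z":90},43,{"e":88}]}
Size at path /dap/opr: 2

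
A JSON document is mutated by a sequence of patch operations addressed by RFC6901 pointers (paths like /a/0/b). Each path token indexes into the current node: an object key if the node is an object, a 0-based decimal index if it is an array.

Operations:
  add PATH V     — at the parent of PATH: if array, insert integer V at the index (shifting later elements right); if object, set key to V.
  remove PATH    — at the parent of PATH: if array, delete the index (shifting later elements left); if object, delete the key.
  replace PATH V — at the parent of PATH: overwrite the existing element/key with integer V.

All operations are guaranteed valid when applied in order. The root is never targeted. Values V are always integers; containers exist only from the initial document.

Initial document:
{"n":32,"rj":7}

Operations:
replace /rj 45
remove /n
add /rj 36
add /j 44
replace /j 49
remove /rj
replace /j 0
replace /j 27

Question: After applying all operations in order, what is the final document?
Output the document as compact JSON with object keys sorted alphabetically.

After op 1 (replace /rj 45): {"n":32,"rj":45}
After op 2 (remove /n): {"rj":45}
After op 3 (add /rj 36): {"rj":36}
After op 4 (add /j 44): {"j":44,"rj":36}
After op 5 (replace /j 49): {"j":49,"rj":36}
After op 6 (remove /rj): {"j":49}
After op 7 (replace /j 0): {"j":0}
After op 8 (replace /j 27): {"j":27}

Answer: {"j":27}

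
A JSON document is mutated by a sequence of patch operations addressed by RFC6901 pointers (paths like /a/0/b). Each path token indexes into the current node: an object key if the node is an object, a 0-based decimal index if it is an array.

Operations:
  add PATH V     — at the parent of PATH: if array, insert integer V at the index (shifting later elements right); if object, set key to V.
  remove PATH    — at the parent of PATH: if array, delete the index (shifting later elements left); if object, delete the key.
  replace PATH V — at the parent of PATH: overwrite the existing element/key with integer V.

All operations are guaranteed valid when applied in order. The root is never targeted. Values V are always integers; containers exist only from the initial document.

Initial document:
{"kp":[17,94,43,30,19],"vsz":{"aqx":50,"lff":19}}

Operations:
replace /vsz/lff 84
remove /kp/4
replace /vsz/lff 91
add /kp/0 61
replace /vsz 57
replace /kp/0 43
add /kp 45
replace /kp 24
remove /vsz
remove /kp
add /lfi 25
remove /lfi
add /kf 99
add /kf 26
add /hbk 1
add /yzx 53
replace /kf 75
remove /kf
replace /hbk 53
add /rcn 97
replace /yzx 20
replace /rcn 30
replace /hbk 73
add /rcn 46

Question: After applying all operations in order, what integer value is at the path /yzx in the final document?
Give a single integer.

After op 1 (replace /vsz/lff 84): {"kp":[17,94,43,30,19],"vsz":{"aqx":50,"lff":84}}
After op 2 (remove /kp/4): {"kp":[17,94,43,30],"vsz":{"aqx":50,"lff":84}}
After op 3 (replace /vsz/lff 91): {"kp":[17,94,43,30],"vsz":{"aqx":50,"lff":91}}
After op 4 (add /kp/0 61): {"kp":[61,17,94,43,30],"vsz":{"aqx":50,"lff":91}}
After op 5 (replace /vsz 57): {"kp":[61,17,94,43,30],"vsz":57}
After op 6 (replace /kp/0 43): {"kp":[43,17,94,43,30],"vsz":57}
After op 7 (add /kp 45): {"kp":45,"vsz":57}
After op 8 (replace /kp 24): {"kp":24,"vsz":57}
After op 9 (remove /vsz): {"kp":24}
After op 10 (remove /kp): {}
After op 11 (add /lfi 25): {"lfi":25}
After op 12 (remove /lfi): {}
After op 13 (add /kf 99): {"kf":99}
After op 14 (add /kf 26): {"kf":26}
After op 15 (add /hbk 1): {"hbk":1,"kf":26}
After op 16 (add /yzx 53): {"hbk":1,"kf":26,"yzx":53}
After op 17 (replace /kf 75): {"hbk":1,"kf":75,"yzx":53}
After op 18 (remove /kf): {"hbk":1,"yzx":53}
After op 19 (replace /hbk 53): {"hbk":53,"yzx":53}
After op 20 (add /rcn 97): {"hbk":53,"rcn":97,"yzx":53}
After op 21 (replace /yzx 20): {"hbk":53,"rcn":97,"yzx":20}
After op 22 (replace /rcn 30): {"hbk":53,"rcn":30,"yzx":20}
After op 23 (replace /hbk 73): {"hbk":73,"rcn":30,"yzx":20}
After op 24 (add /rcn 46): {"hbk":73,"rcn":46,"yzx":20}
Value at /yzx: 20

Answer: 20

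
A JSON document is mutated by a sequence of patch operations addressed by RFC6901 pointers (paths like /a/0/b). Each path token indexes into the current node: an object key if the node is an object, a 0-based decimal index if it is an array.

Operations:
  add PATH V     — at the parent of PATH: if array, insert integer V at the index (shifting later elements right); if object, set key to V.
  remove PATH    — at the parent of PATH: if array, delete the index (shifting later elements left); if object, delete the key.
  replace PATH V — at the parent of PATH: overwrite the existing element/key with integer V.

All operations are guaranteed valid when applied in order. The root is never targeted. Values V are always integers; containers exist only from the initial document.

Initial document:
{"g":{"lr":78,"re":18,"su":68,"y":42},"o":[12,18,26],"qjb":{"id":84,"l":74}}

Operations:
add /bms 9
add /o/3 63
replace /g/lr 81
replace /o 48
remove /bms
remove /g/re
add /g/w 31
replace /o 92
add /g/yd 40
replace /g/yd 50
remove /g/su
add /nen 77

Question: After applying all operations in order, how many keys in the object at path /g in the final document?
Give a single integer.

After op 1 (add /bms 9): {"bms":9,"g":{"lr":78,"re":18,"su":68,"y":42},"o":[12,18,26],"qjb":{"id":84,"l":74}}
After op 2 (add /o/3 63): {"bms":9,"g":{"lr":78,"re":18,"su":68,"y":42},"o":[12,18,26,63],"qjb":{"id":84,"l":74}}
After op 3 (replace /g/lr 81): {"bms":9,"g":{"lr":81,"re":18,"su":68,"y":42},"o":[12,18,26,63],"qjb":{"id":84,"l":74}}
After op 4 (replace /o 48): {"bms":9,"g":{"lr":81,"re":18,"su":68,"y":42},"o":48,"qjb":{"id":84,"l":74}}
After op 5 (remove /bms): {"g":{"lr":81,"re":18,"su":68,"y":42},"o":48,"qjb":{"id":84,"l":74}}
After op 6 (remove /g/re): {"g":{"lr":81,"su":68,"y":42},"o":48,"qjb":{"id":84,"l":74}}
After op 7 (add /g/w 31): {"g":{"lr":81,"su":68,"w":31,"y":42},"o":48,"qjb":{"id":84,"l":74}}
After op 8 (replace /o 92): {"g":{"lr":81,"su":68,"w":31,"y":42},"o":92,"qjb":{"id":84,"l":74}}
After op 9 (add /g/yd 40): {"g":{"lr":81,"su":68,"w":31,"y":42,"yd":40},"o":92,"qjb":{"id":84,"l":74}}
After op 10 (replace /g/yd 50): {"g":{"lr":81,"su":68,"w":31,"y":42,"yd":50},"o":92,"qjb":{"id":84,"l":74}}
After op 11 (remove /g/su): {"g":{"lr":81,"w":31,"y":42,"yd":50},"o":92,"qjb":{"id":84,"l":74}}
After op 12 (add /nen 77): {"g":{"lr":81,"w":31,"y":42,"yd":50},"nen":77,"o":92,"qjb":{"id":84,"l":74}}
Size at path /g: 4

Answer: 4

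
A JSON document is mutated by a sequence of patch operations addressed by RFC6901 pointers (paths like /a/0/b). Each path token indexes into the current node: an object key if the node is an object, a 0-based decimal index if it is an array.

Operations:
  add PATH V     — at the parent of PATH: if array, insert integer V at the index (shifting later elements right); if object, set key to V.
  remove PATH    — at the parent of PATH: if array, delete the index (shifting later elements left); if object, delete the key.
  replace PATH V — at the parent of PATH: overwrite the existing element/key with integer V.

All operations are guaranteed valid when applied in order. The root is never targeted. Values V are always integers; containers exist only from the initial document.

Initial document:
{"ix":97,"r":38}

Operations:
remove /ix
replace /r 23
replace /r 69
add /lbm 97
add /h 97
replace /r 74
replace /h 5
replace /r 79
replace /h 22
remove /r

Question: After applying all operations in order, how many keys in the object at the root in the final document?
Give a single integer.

Answer: 2

Derivation:
After op 1 (remove /ix): {"r":38}
After op 2 (replace /r 23): {"r":23}
After op 3 (replace /r 69): {"r":69}
After op 4 (add /lbm 97): {"lbm":97,"r":69}
After op 5 (add /h 97): {"h":97,"lbm":97,"r":69}
After op 6 (replace /r 74): {"h":97,"lbm":97,"r":74}
After op 7 (replace /h 5): {"h":5,"lbm":97,"r":74}
After op 8 (replace /r 79): {"h":5,"lbm":97,"r":79}
After op 9 (replace /h 22): {"h":22,"lbm":97,"r":79}
After op 10 (remove /r): {"h":22,"lbm":97}
Size at the root: 2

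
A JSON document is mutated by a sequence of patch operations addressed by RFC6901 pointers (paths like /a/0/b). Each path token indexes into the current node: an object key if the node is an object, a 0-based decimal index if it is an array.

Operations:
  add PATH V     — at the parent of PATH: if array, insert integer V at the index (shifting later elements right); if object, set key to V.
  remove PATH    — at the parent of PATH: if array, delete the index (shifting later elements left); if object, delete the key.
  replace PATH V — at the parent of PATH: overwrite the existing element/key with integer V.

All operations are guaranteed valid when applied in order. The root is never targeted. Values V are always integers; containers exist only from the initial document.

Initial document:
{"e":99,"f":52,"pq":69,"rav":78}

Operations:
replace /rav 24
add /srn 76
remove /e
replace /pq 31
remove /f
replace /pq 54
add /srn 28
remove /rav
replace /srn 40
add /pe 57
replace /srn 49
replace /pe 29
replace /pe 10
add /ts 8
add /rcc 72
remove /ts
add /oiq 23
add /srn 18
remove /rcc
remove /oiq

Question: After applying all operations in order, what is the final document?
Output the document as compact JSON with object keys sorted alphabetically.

After op 1 (replace /rav 24): {"e":99,"f":52,"pq":69,"rav":24}
After op 2 (add /srn 76): {"e":99,"f":52,"pq":69,"rav":24,"srn":76}
After op 3 (remove /e): {"f":52,"pq":69,"rav":24,"srn":76}
After op 4 (replace /pq 31): {"f":52,"pq":31,"rav":24,"srn":76}
After op 5 (remove /f): {"pq":31,"rav":24,"srn":76}
After op 6 (replace /pq 54): {"pq":54,"rav":24,"srn":76}
After op 7 (add /srn 28): {"pq":54,"rav":24,"srn":28}
After op 8 (remove /rav): {"pq":54,"srn":28}
After op 9 (replace /srn 40): {"pq":54,"srn":40}
After op 10 (add /pe 57): {"pe":57,"pq":54,"srn":40}
After op 11 (replace /srn 49): {"pe":57,"pq":54,"srn":49}
After op 12 (replace /pe 29): {"pe":29,"pq":54,"srn":49}
After op 13 (replace /pe 10): {"pe":10,"pq":54,"srn":49}
After op 14 (add /ts 8): {"pe":10,"pq":54,"srn":49,"ts":8}
After op 15 (add /rcc 72): {"pe":10,"pq":54,"rcc":72,"srn":49,"ts":8}
After op 16 (remove /ts): {"pe":10,"pq":54,"rcc":72,"srn":49}
After op 17 (add /oiq 23): {"oiq":23,"pe":10,"pq":54,"rcc":72,"srn":49}
After op 18 (add /srn 18): {"oiq":23,"pe":10,"pq":54,"rcc":72,"srn":18}
After op 19 (remove /rcc): {"oiq":23,"pe":10,"pq":54,"srn":18}
After op 20 (remove /oiq): {"pe":10,"pq":54,"srn":18}

Answer: {"pe":10,"pq":54,"srn":18}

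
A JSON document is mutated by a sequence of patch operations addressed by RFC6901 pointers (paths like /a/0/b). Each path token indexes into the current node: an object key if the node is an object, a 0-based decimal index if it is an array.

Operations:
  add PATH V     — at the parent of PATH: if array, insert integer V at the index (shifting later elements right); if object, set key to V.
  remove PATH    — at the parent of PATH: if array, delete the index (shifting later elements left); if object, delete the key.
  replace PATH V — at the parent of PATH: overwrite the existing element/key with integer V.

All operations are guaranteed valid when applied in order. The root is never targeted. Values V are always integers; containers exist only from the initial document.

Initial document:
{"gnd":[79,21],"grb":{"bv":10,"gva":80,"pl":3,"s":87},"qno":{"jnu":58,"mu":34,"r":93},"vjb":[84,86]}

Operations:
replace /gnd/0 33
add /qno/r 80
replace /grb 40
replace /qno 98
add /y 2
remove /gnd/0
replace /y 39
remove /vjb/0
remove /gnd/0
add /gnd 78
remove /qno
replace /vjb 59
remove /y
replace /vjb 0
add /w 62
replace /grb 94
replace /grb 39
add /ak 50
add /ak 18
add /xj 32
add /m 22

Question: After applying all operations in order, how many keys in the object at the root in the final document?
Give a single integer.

Answer: 7

Derivation:
After op 1 (replace /gnd/0 33): {"gnd":[33,21],"grb":{"bv":10,"gva":80,"pl":3,"s":87},"qno":{"jnu":58,"mu":34,"r":93},"vjb":[84,86]}
After op 2 (add /qno/r 80): {"gnd":[33,21],"grb":{"bv":10,"gva":80,"pl":3,"s":87},"qno":{"jnu":58,"mu":34,"r":80},"vjb":[84,86]}
After op 3 (replace /grb 40): {"gnd":[33,21],"grb":40,"qno":{"jnu":58,"mu":34,"r":80},"vjb":[84,86]}
After op 4 (replace /qno 98): {"gnd":[33,21],"grb":40,"qno":98,"vjb":[84,86]}
After op 5 (add /y 2): {"gnd":[33,21],"grb":40,"qno":98,"vjb":[84,86],"y":2}
After op 6 (remove /gnd/0): {"gnd":[21],"grb":40,"qno":98,"vjb":[84,86],"y":2}
After op 7 (replace /y 39): {"gnd":[21],"grb":40,"qno":98,"vjb":[84,86],"y":39}
After op 8 (remove /vjb/0): {"gnd":[21],"grb":40,"qno":98,"vjb":[86],"y":39}
After op 9 (remove /gnd/0): {"gnd":[],"grb":40,"qno":98,"vjb":[86],"y":39}
After op 10 (add /gnd 78): {"gnd":78,"grb":40,"qno":98,"vjb":[86],"y":39}
After op 11 (remove /qno): {"gnd":78,"grb":40,"vjb":[86],"y":39}
After op 12 (replace /vjb 59): {"gnd":78,"grb":40,"vjb":59,"y":39}
After op 13 (remove /y): {"gnd":78,"grb":40,"vjb":59}
After op 14 (replace /vjb 0): {"gnd":78,"grb":40,"vjb":0}
After op 15 (add /w 62): {"gnd":78,"grb":40,"vjb":0,"w":62}
After op 16 (replace /grb 94): {"gnd":78,"grb":94,"vjb":0,"w":62}
After op 17 (replace /grb 39): {"gnd":78,"grb":39,"vjb":0,"w":62}
After op 18 (add /ak 50): {"ak":50,"gnd":78,"grb":39,"vjb":0,"w":62}
After op 19 (add /ak 18): {"ak":18,"gnd":78,"grb":39,"vjb":0,"w":62}
After op 20 (add /xj 32): {"ak":18,"gnd":78,"grb":39,"vjb":0,"w":62,"xj":32}
After op 21 (add /m 22): {"ak":18,"gnd":78,"grb":39,"m":22,"vjb":0,"w":62,"xj":32}
Size at the root: 7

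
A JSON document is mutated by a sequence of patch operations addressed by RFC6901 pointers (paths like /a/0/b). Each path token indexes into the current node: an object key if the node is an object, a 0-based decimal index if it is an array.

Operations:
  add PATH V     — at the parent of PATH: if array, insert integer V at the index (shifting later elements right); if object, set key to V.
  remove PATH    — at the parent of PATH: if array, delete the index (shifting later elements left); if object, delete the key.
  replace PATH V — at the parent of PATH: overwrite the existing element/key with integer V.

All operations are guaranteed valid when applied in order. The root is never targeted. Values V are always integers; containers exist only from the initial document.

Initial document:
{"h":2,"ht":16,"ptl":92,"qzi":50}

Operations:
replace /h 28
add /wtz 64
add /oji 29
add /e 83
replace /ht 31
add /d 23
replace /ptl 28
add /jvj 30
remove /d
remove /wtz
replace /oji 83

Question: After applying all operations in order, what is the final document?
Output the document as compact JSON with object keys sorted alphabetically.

After op 1 (replace /h 28): {"h":28,"ht":16,"ptl":92,"qzi":50}
After op 2 (add /wtz 64): {"h":28,"ht":16,"ptl":92,"qzi":50,"wtz":64}
After op 3 (add /oji 29): {"h":28,"ht":16,"oji":29,"ptl":92,"qzi":50,"wtz":64}
After op 4 (add /e 83): {"e":83,"h":28,"ht":16,"oji":29,"ptl":92,"qzi":50,"wtz":64}
After op 5 (replace /ht 31): {"e":83,"h":28,"ht":31,"oji":29,"ptl":92,"qzi":50,"wtz":64}
After op 6 (add /d 23): {"d":23,"e":83,"h":28,"ht":31,"oji":29,"ptl":92,"qzi":50,"wtz":64}
After op 7 (replace /ptl 28): {"d":23,"e":83,"h":28,"ht":31,"oji":29,"ptl":28,"qzi":50,"wtz":64}
After op 8 (add /jvj 30): {"d":23,"e":83,"h":28,"ht":31,"jvj":30,"oji":29,"ptl":28,"qzi":50,"wtz":64}
After op 9 (remove /d): {"e":83,"h":28,"ht":31,"jvj":30,"oji":29,"ptl":28,"qzi":50,"wtz":64}
After op 10 (remove /wtz): {"e":83,"h":28,"ht":31,"jvj":30,"oji":29,"ptl":28,"qzi":50}
After op 11 (replace /oji 83): {"e":83,"h":28,"ht":31,"jvj":30,"oji":83,"ptl":28,"qzi":50}

Answer: {"e":83,"h":28,"ht":31,"jvj":30,"oji":83,"ptl":28,"qzi":50}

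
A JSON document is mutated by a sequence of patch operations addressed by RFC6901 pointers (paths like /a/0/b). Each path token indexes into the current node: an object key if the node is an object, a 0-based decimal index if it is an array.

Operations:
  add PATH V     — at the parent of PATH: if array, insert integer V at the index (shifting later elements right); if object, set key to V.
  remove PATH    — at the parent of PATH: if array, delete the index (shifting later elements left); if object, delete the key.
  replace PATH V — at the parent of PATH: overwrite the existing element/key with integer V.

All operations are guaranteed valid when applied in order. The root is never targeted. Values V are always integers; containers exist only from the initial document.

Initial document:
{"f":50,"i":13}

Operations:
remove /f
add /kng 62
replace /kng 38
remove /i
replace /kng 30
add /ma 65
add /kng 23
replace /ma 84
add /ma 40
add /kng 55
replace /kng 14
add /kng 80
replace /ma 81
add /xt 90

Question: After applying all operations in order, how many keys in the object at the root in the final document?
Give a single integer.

After op 1 (remove /f): {"i":13}
After op 2 (add /kng 62): {"i":13,"kng":62}
After op 3 (replace /kng 38): {"i":13,"kng":38}
After op 4 (remove /i): {"kng":38}
After op 5 (replace /kng 30): {"kng":30}
After op 6 (add /ma 65): {"kng":30,"ma":65}
After op 7 (add /kng 23): {"kng":23,"ma":65}
After op 8 (replace /ma 84): {"kng":23,"ma":84}
After op 9 (add /ma 40): {"kng":23,"ma":40}
After op 10 (add /kng 55): {"kng":55,"ma":40}
After op 11 (replace /kng 14): {"kng":14,"ma":40}
After op 12 (add /kng 80): {"kng":80,"ma":40}
After op 13 (replace /ma 81): {"kng":80,"ma":81}
After op 14 (add /xt 90): {"kng":80,"ma":81,"xt":90}
Size at the root: 3

Answer: 3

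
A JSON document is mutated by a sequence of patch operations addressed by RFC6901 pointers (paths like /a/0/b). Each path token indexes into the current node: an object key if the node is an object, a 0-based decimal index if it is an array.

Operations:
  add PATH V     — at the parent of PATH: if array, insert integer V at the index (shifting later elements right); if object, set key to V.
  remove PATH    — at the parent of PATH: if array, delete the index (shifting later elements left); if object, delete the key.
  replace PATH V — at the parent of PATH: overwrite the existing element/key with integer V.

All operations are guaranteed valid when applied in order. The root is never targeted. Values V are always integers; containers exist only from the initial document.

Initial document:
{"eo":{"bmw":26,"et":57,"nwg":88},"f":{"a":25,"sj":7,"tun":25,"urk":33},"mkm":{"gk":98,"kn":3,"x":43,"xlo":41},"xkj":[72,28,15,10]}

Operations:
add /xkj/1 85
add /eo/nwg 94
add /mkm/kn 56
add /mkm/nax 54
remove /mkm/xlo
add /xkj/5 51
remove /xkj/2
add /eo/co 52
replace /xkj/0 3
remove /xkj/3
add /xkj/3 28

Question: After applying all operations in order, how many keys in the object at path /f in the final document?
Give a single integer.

After op 1 (add /xkj/1 85): {"eo":{"bmw":26,"et":57,"nwg":88},"f":{"a":25,"sj":7,"tun":25,"urk":33},"mkm":{"gk":98,"kn":3,"x":43,"xlo":41},"xkj":[72,85,28,15,10]}
After op 2 (add /eo/nwg 94): {"eo":{"bmw":26,"et":57,"nwg":94},"f":{"a":25,"sj":7,"tun":25,"urk":33},"mkm":{"gk":98,"kn":3,"x":43,"xlo":41},"xkj":[72,85,28,15,10]}
After op 3 (add /mkm/kn 56): {"eo":{"bmw":26,"et":57,"nwg":94},"f":{"a":25,"sj":7,"tun":25,"urk":33},"mkm":{"gk":98,"kn":56,"x":43,"xlo":41},"xkj":[72,85,28,15,10]}
After op 4 (add /mkm/nax 54): {"eo":{"bmw":26,"et":57,"nwg":94},"f":{"a":25,"sj":7,"tun":25,"urk":33},"mkm":{"gk":98,"kn":56,"nax":54,"x":43,"xlo":41},"xkj":[72,85,28,15,10]}
After op 5 (remove /mkm/xlo): {"eo":{"bmw":26,"et":57,"nwg":94},"f":{"a":25,"sj":7,"tun":25,"urk":33},"mkm":{"gk":98,"kn":56,"nax":54,"x":43},"xkj":[72,85,28,15,10]}
After op 6 (add /xkj/5 51): {"eo":{"bmw":26,"et":57,"nwg":94},"f":{"a":25,"sj":7,"tun":25,"urk":33},"mkm":{"gk":98,"kn":56,"nax":54,"x":43},"xkj":[72,85,28,15,10,51]}
After op 7 (remove /xkj/2): {"eo":{"bmw":26,"et":57,"nwg":94},"f":{"a":25,"sj":7,"tun":25,"urk":33},"mkm":{"gk":98,"kn":56,"nax":54,"x":43},"xkj":[72,85,15,10,51]}
After op 8 (add /eo/co 52): {"eo":{"bmw":26,"co":52,"et":57,"nwg":94},"f":{"a":25,"sj":7,"tun":25,"urk":33},"mkm":{"gk":98,"kn":56,"nax":54,"x":43},"xkj":[72,85,15,10,51]}
After op 9 (replace /xkj/0 3): {"eo":{"bmw":26,"co":52,"et":57,"nwg":94},"f":{"a":25,"sj":7,"tun":25,"urk":33},"mkm":{"gk":98,"kn":56,"nax":54,"x":43},"xkj":[3,85,15,10,51]}
After op 10 (remove /xkj/3): {"eo":{"bmw":26,"co":52,"et":57,"nwg":94},"f":{"a":25,"sj":7,"tun":25,"urk":33},"mkm":{"gk":98,"kn":56,"nax":54,"x":43},"xkj":[3,85,15,51]}
After op 11 (add /xkj/3 28): {"eo":{"bmw":26,"co":52,"et":57,"nwg":94},"f":{"a":25,"sj":7,"tun":25,"urk":33},"mkm":{"gk":98,"kn":56,"nax":54,"x":43},"xkj":[3,85,15,28,51]}
Size at path /f: 4

Answer: 4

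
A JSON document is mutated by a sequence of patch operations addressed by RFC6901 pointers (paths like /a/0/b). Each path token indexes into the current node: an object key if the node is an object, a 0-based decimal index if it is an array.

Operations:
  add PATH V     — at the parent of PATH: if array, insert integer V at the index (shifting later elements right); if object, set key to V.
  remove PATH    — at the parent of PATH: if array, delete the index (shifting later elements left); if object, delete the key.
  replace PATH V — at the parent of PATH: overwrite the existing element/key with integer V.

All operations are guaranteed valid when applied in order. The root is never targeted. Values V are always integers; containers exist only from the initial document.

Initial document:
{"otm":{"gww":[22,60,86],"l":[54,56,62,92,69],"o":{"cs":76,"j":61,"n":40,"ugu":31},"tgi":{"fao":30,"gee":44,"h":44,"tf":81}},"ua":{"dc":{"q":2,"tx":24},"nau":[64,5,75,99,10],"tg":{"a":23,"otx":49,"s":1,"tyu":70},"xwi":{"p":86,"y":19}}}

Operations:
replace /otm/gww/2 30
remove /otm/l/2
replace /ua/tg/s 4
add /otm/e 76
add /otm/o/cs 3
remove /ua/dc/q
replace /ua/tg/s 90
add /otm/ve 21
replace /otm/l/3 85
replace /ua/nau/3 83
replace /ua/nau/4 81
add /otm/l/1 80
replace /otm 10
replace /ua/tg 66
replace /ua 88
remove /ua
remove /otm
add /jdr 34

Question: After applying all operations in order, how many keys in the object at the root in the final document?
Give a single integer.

After op 1 (replace /otm/gww/2 30): {"otm":{"gww":[22,60,30],"l":[54,56,62,92,69],"o":{"cs":76,"j":61,"n":40,"ugu":31},"tgi":{"fao":30,"gee":44,"h":44,"tf":81}},"ua":{"dc":{"q":2,"tx":24},"nau":[64,5,75,99,10],"tg":{"a":23,"otx":49,"s":1,"tyu":70},"xwi":{"p":86,"y":19}}}
After op 2 (remove /otm/l/2): {"otm":{"gww":[22,60,30],"l":[54,56,92,69],"o":{"cs":76,"j":61,"n":40,"ugu":31},"tgi":{"fao":30,"gee":44,"h":44,"tf":81}},"ua":{"dc":{"q":2,"tx":24},"nau":[64,5,75,99,10],"tg":{"a":23,"otx":49,"s":1,"tyu":70},"xwi":{"p":86,"y":19}}}
After op 3 (replace /ua/tg/s 4): {"otm":{"gww":[22,60,30],"l":[54,56,92,69],"o":{"cs":76,"j":61,"n":40,"ugu":31},"tgi":{"fao":30,"gee":44,"h":44,"tf":81}},"ua":{"dc":{"q":2,"tx":24},"nau":[64,5,75,99,10],"tg":{"a":23,"otx":49,"s":4,"tyu":70},"xwi":{"p":86,"y":19}}}
After op 4 (add /otm/e 76): {"otm":{"e":76,"gww":[22,60,30],"l":[54,56,92,69],"o":{"cs":76,"j":61,"n":40,"ugu":31},"tgi":{"fao":30,"gee":44,"h":44,"tf":81}},"ua":{"dc":{"q":2,"tx":24},"nau":[64,5,75,99,10],"tg":{"a":23,"otx":49,"s":4,"tyu":70},"xwi":{"p":86,"y":19}}}
After op 5 (add /otm/o/cs 3): {"otm":{"e":76,"gww":[22,60,30],"l":[54,56,92,69],"o":{"cs":3,"j":61,"n":40,"ugu":31},"tgi":{"fao":30,"gee":44,"h":44,"tf":81}},"ua":{"dc":{"q":2,"tx":24},"nau":[64,5,75,99,10],"tg":{"a":23,"otx":49,"s":4,"tyu":70},"xwi":{"p":86,"y":19}}}
After op 6 (remove /ua/dc/q): {"otm":{"e":76,"gww":[22,60,30],"l":[54,56,92,69],"o":{"cs":3,"j":61,"n":40,"ugu":31},"tgi":{"fao":30,"gee":44,"h":44,"tf":81}},"ua":{"dc":{"tx":24},"nau":[64,5,75,99,10],"tg":{"a":23,"otx":49,"s":4,"tyu":70},"xwi":{"p":86,"y":19}}}
After op 7 (replace /ua/tg/s 90): {"otm":{"e":76,"gww":[22,60,30],"l":[54,56,92,69],"o":{"cs":3,"j":61,"n":40,"ugu":31},"tgi":{"fao":30,"gee":44,"h":44,"tf":81}},"ua":{"dc":{"tx":24},"nau":[64,5,75,99,10],"tg":{"a":23,"otx":49,"s":90,"tyu":70},"xwi":{"p":86,"y":19}}}
After op 8 (add /otm/ve 21): {"otm":{"e":76,"gww":[22,60,30],"l":[54,56,92,69],"o":{"cs":3,"j":61,"n":40,"ugu":31},"tgi":{"fao":30,"gee":44,"h":44,"tf":81},"ve":21},"ua":{"dc":{"tx":24},"nau":[64,5,75,99,10],"tg":{"a":23,"otx":49,"s":90,"tyu":70},"xwi":{"p":86,"y":19}}}
After op 9 (replace /otm/l/3 85): {"otm":{"e":76,"gww":[22,60,30],"l":[54,56,92,85],"o":{"cs":3,"j":61,"n":40,"ugu":31},"tgi":{"fao":30,"gee":44,"h":44,"tf":81},"ve":21},"ua":{"dc":{"tx":24},"nau":[64,5,75,99,10],"tg":{"a":23,"otx":49,"s":90,"tyu":70},"xwi":{"p":86,"y":19}}}
After op 10 (replace /ua/nau/3 83): {"otm":{"e":76,"gww":[22,60,30],"l":[54,56,92,85],"o":{"cs":3,"j":61,"n":40,"ugu":31},"tgi":{"fao":30,"gee":44,"h":44,"tf":81},"ve":21},"ua":{"dc":{"tx":24},"nau":[64,5,75,83,10],"tg":{"a":23,"otx":49,"s":90,"tyu":70},"xwi":{"p":86,"y":19}}}
After op 11 (replace /ua/nau/4 81): {"otm":{"e":76,"gww":[22,60,30],"l":[54,56,92,85],"o":{"cs":3,"j":61,"n":40,"ugu":31},"tgi":{"fao":30,"gee":44,"h":44,"tf":81},"ve":21},"ua":{"dc":{"tx":24},"nau":[64,5,75,83,81],"tg":{"a":23,"otx":49,"s":90,"tyu":70},"xwi":{"p":86,"y":19}}}
After op 12 (add /otm/l/1 80): {"otm":{"e":76,"gww":[22,60,30],"l":[54,80,56,92,85],"o":{"cs":3,"j":61,"n":40,"ugu":31},"tgi":{"fao":30,"gee":44,"h":44,"tf":81},"ve":21},"ua":{"dc":{"tx":24},"nau":[64,5,75,83,81],"tg":{"a":23,"otx":49,"s":90,"tyu":70},"xwi":{"p":86,"y":19}}}
After op 13 (replace /otm 10): {"otm":10,"ua":{"dc":{"tx":24},"nau":[64,5,75,83,81],"tg":{"a":23,"otx":49,"s":90,"tyu":70},"xwi":{"p":86,"y":19}}}
After op 14 (replace /ua/tg 66): {"otm":10,"ua":{"dc":{"tx":24},"nau":[64,5,75,83,81],"tg":66,"xwi":{"p":86,"y":19}}}
After op 15 (replace /ua 88): {"otm":10,"ua":88}
After op 16 (remove /ua): {"otm":10}
After op 17 (remove /otm): {}
After op 18 (add /jdr 34): {"jdr":34}
Size at the root: 1

Answer: 1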